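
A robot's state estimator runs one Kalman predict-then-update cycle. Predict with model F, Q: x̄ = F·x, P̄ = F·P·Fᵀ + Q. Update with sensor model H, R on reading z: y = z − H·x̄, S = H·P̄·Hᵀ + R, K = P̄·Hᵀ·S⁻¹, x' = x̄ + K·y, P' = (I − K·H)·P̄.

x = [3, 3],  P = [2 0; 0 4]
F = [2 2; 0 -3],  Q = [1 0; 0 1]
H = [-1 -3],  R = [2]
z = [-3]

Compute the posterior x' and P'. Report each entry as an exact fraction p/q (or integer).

x' = [97/12, -7/4]
P' = [3191/216 -365/72; -365/72 47/24]

x̄ = F·x = [12, -9]
P̄ = F·P·Fᵀ + Q = [25 -24; -24 37]
y = z − H·x̄ = [-18]
S = H·P̄·Hᵀ + R = [216]
K = P̄·Hᵀ·S⁻¹ = [47/216; -29/72]
x' = x̄ + K·y = [97/12, -7/4]
P' = (I − K·H)·P̄ = [3191/216 -365/72; -365/72 47/24]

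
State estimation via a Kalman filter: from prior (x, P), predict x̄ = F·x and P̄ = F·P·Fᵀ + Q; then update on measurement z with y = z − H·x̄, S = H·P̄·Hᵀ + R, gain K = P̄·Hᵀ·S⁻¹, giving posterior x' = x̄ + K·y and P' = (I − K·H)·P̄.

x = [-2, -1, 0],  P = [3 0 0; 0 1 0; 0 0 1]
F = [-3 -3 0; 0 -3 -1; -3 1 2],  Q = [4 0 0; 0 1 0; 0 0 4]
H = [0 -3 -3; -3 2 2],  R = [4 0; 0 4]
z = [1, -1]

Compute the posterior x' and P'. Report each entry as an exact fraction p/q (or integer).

x̄ = F·x = [9, 3, 5]
P̄ = F·P·Fᵀ + Q = [40 9 24; 9 11 -5; 24 -5 36]
y = z − H·x̄ = [25, 10]
S = H·P̄·Hᵀ + R = [337 75; 75 116]
K = P̄·Hᵀ·S⁻¹ = [-1062/4781 -1539/4781; -963/33467 -3705/33467; -1434/4781 515/4781]
x' = x̄ + K·y = [1089/4781, 39276/33467, -6795/4781]
P' = (I − K·H)·P̄ = [428/683 828/4781 84/683; 828/4781 295228/33467 -41992/4781; 84/683 -41992/4781 6272/683]

x' = [1089/4781, 39276/33467, -6795/4781]
P' = [428/683 828/4781 84/683; 828/4781 295228/33467 -41992/4781; 84/683 -41992/4781 6272/683]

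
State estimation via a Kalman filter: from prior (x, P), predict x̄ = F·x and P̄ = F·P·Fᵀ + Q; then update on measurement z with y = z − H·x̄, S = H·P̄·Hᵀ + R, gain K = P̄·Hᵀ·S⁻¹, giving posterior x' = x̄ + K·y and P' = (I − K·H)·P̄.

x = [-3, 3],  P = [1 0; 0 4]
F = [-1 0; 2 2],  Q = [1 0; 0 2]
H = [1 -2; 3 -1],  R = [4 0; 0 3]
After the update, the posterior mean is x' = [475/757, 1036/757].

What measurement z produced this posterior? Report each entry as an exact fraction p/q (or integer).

x̄ = F·x = [3, 0]
P̄ = F·P·Fᵀ + Q = [2 -2; -2 22]
S = H·P̄·Hᵀ + R = [102 64; 64 55]
K = P̄·Hᵀ·S⁻¹ = [-91/757 216/757; -369/757 44/757]
x' − x̄ = [-1796/757, 1036/757] = K·y
y = (KᵀK)⁻¹·Kᵀ·(x' − x̄) = [-4, -10]
z = y + H·x̄ = [-4, -10] + [3, 9] = [-1, -1]

z = [-1, -1]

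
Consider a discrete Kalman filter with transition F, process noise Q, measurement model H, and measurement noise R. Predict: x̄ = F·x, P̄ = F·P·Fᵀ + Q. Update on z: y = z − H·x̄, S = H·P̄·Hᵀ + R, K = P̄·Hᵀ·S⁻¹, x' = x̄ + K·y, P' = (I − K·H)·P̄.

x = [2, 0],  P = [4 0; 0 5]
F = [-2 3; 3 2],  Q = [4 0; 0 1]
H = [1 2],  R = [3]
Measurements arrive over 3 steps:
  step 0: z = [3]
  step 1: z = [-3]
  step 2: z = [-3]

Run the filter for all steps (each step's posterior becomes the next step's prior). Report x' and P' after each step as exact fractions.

step 0: x̄ = F·x = [-4, 6]
step 0: P̄ = F·P·Fᵀ + Q = [65 6; 6 57]
step 0: y = z − H·x̄ = [-5]
step 0: S = H·P̄·Hᵀ + R = [320]
step 0: K = P̄·Hᵀ·S⁻¹ = [77/320; 3/8]
step 0: x' = x̄ + K·y = [-333/64, 33/8]
step 0: P' = (I − K·H)·P̄ = [14871/320 -183/8; -183/8 12]
step 1: x̄ = F·x = [729/32, -471/64]
step 1: P̄ = F·P·Fᵀ + Q = [45791/80 -51393/160; -51393/160 61679/320]
step 1: y = z − H·x̄ = [-177/16]
step 1: S = H·P̄·Hᵀ + R = [1231/20]
step 1: K = P̄·Hᵀ·S⁻¹ = [-2801/2462; 5143/4924]
step 1: x' = x̄ + K·y = [174147/4924, -23283/1231]
step 1: P' = (I − K·H)·P̄ = [606539/1231 -1221481/4924; -1221481/4924 618455/4924]
step 2: x̄ = F·x = [-313845/2462, 336177/4924]
step 2: P̄ = F·P·Fᵀ + Q = [29948187/4924 -16953611/4924; -16953611/4924 2414094/1231]
step 2: y = z − H·x̄ = [-14859/1231]
step 2: S = H·P̄·Hᵀ + R = [774019/4924]
step 2: K = P̄·Hᵀ·S⁻¹ = [-3959035/774019; 32317/10603]
step 2: x' = x̄ + K·y = [-101760675/1548038, 1335249/42412]
step 2: P' = (I − K·H)·P̄ = [1524473522/774019 -21045899/21206; -21045899/21206 21239801/42412]

step 0: x' = [-333/64, 33/8], P' = [14871/320 -183/8; -183/8 12]
step 1: x' = [174147/4924, -23283/1231], P' = [606539/1231 -1221481/4924; -1221481/4924 618455/4924]
step 2: x' = [-101760675/1548038, 1335249/42412], P' = [1524473522/774019 -21045899/21206; -21045899/21206 21239801/42412]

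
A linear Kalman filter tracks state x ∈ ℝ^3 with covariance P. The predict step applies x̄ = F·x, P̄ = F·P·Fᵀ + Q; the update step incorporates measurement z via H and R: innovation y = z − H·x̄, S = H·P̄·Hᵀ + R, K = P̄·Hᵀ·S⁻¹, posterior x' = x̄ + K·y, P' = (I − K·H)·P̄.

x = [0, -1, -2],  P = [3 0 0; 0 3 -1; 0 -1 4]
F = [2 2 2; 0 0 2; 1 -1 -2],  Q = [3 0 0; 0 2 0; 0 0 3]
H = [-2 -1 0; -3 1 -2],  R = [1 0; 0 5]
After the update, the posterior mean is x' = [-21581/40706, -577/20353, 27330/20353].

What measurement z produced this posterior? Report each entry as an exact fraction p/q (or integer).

z = [1, -1]

x̄ = F·x = [-6, -4, 5]
P̄ = F·P·Fᵀ + Q = [35 12 -10; 12 18 -14; -10 -14 21]
S = H·P̄·Hᵀ + R = [207 136; 136 286]
K = P̄·Hᵀ·S⁻¹ = [-6762/20353 -3959/40706; -6686/20353 3891/20353; 6630/20353 -5003/20353]
x' − x̄ = [222655/40706, 80835/20353, -74435/20353] = K·y
y = (KᵀK)⁻¹·Kᵀ·(x' − x̄) = [-15, -5]
z = y + H·x̄ = [-15, -5] + [16, 4] = [1, -1]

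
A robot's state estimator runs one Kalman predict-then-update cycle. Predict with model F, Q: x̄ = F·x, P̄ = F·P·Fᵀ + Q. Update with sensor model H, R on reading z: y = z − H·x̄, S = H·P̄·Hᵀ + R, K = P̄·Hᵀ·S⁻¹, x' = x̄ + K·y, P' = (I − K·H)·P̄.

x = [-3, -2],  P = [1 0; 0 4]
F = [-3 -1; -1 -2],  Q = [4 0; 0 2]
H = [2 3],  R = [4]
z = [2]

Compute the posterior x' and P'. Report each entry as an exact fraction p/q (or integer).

x' = [1378/375, -614/375]
P' = [1886/375 -1168/375; -1168/375 884/375]

x̄ = F·x = [11, 7]
P̄ = F·P·Fᵀ + Q = [17 11; 11 19]
y = z − H·x̄ = [-41]
S = H·P̄·Hᵀ + R = [375]
K = P̄·Hᵀ·S⁻¹ = [67/375; 79/375]
x' = x̄ + K·y = [1378/375, -614/375]
P' = (I − K·H)·P̄ = [1886/375 -1168/375; -1168/375 884/375]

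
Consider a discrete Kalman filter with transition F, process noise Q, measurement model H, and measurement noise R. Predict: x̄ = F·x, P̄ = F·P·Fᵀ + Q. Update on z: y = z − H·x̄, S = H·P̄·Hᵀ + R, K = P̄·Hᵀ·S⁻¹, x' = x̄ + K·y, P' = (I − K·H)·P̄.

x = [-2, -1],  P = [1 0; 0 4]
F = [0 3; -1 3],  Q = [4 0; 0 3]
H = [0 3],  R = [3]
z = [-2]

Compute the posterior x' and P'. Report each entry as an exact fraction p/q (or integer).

x̄ = F·x = [-3, -1]
P̄ = F·P·Fᵀ + Q = [40 36; 36 40]
y = z − H·x̄ = [1]
S = H·P̄·Hᵀ + R = [363]
K = P̄·Hᵀ·S⁻¹ = [36/121; 40/121]
x' = x̄ + K·y = [-327/121, -81/121]
P' = (I − K·H)·P̄ = [952/121 36/121; 36/121 40/121]

x' = [-327/121, -81/121]
P' = [952/121 36/121; 36/121 40/121]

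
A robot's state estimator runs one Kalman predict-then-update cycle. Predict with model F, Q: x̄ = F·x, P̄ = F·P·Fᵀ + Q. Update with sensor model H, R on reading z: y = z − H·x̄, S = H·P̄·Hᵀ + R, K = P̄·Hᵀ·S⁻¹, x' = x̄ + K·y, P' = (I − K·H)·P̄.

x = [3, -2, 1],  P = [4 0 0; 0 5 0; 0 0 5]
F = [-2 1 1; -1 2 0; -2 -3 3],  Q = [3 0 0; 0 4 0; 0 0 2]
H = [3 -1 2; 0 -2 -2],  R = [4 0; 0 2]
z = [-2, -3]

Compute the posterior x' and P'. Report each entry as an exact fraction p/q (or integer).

x̄ = F·x = [-7, -7, 3]
P̄ = F·P·Fᵀ + Q = [29 18 16; 18 28 -22; 16 -22 108]
y = z − H·x̄ = [6, -11]
S = H·P̄·Hᵀ + R = [897 -536; -536 370]
K = P̄·Hᵀ·S⁻¹ = [461/22297 -3430/22297; -6546/22297 -10206/22297; 6814/22297 -494/22297]
x' = x̄ + K·y = [-115583/22297, -83089/22297, 113209/22297]
P' = (I − K·H)·P̄ = [366812/22297 368484/22297 -365054/22297; 368484/22297 384016/22297 -373810/22297; -365054/22297 -373810/22297 374304/22297]

x' = [-115583/22297, -83089/22297, 113209/22297]
P' = [366812/22297 368484/22297 -365054/22297; 368484/22297 384016/22297 -373810/22297; -365054/22297 -373810/22297 374304/22297]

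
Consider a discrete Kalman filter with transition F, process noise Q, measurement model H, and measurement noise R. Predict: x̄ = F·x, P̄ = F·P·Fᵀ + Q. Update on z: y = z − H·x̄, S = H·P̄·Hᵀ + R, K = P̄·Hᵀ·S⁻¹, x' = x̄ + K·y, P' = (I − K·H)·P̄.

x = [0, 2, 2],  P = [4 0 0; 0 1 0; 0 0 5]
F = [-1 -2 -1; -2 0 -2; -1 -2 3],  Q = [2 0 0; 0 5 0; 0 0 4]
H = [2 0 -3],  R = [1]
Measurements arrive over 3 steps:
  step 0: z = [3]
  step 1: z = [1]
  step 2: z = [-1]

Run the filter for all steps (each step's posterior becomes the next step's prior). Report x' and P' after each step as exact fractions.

step 0: x' = [-411/94, -35/47, -367/94], P' = [7269/658 3321/329 4829/658; 3321/329 8287/329 2197/329; 4829/658 2197/329 3281/658]
step 1: x' = [-47919/22717, -21186/22717, -201549/113585], P' = [3706566/22717 1668680/22717 2468552/22717; 1668680/22717 1062673/22717 1108784/22717; 2468552/22717 1108784/22717 8232784/113585]
step 2: x' = [-87116954/50814989, -1206435220/558964879, -453162426/558964879], P' = [6587924920/50814989 3204434260/50814989 4384308702/50814989; 3204434260/50814989 25422517443/558964879 23387397404/558964879; 4384308702/50814989 23387397404/558964879 32157655942/558964879]

step 0: x̄ = F·x = [-6, -4, 2]
step 0: P̄ = F·P·Fᵀ + Q = [15 18 -7; 18 41 -22; -7 -22 57]
step 0: y = z − H·x̄ = [21]
step 0: S = H·P̄·Hᵀ + R = [658]
step 0: K = P̄·Hᵀ·S⁻¹ = [51/658; 51/329; -185/658]
step 0: x' = x̄ + K·y = [-411/94, -35/47, -367/94]
step 0: P' = (I − K·H)·P̄ = [7269/658 3321/329 4829/658; 3321/329 8287/329 2197/329; 4829/658 2197/329 3281/658]
step 1: x̄ = F·x = [459/47, 778/47, -275/47]
step 1: P̄ = F·P·Fᵀ + Q = [9426/47 6040/47 4504/47; 6040/47 42061/329 9840/329; 4504/47 9840/329 25296/329]
step 1: y = z − H·x̄ = [-1696/47]
step 1: S = H·P̄·Hᵀ + R = [113585/329]
step 1: K = P̄·Hᵀ·S⁻¹ = [7476/22717; 11008/22717; -12832/113585]
step 1: x' = x̄ + K·y = [-47919/22717, -21186/22717, -201549/113585]
step 1: P' = (I − K·H)·P̄ = [3706566/22717 1668680/22717 2468552/22717; 1668680/22717 1062673/22717 1108784/22717; 2468552/22717 1108784/22717 8232784/113585]
step 2: x̄ = F·x = [653004/113585, 882288/113585, -153192/113585]
step 2: P̄ = F·P·Fᵀ + Q = [128481044/113585 158451548/113585 1600338/113585; 158451548/113585 206372461/113585 -6152804/113585; 1600338/113585 -6152804/113585 7125686/113585]
step 2: y = z − H·x̄ = [-1879169/113585]
step 2: S = H·P̄·Hᵀ + R = [558964879/113585]
step 2: K = P̄·Hᵀ·S⁻¹ = [22923734/50814989; 335361508/558964879; -18176382/558964879]
step 2: x' = x̄ + K·y = [-87116954/50814989, -1206435220/558964879, -453162426/558964879]
step 2: P' = (I − K·H)·P̄ = [6587924920/50814989 3204434260/50814989 4384308702/50814989; 3204434260/50814989 25422517443/558964879 23387397404/558964879; 4384308702/50814989 23387397404/558964879 32157655942/558964879]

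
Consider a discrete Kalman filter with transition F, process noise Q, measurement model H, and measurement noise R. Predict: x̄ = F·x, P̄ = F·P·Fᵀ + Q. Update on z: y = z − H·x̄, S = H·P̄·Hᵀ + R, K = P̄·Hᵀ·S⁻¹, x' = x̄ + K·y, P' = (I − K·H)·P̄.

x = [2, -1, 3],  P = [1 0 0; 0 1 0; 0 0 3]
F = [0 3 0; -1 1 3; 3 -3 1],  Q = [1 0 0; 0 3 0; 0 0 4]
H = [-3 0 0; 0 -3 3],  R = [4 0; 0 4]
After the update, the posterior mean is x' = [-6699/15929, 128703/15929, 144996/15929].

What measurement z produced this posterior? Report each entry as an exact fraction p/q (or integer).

x̄ = F·x = [-3, 6, 12]
P̄ = F·P·Fᵀ + Q = [10 3 -9; 3 32 3; -9 3 25]
S = H·P̄·Hᵀ + R = [94 108; 108 463]
K = P̄·Hᵀ·S⁻¹ = [-5001/15929 -72/15929; 5229/31858 -3603/15929; 5373/31858 1644/15929]
x' − x̄ = [41088/15929, 33129/15929, -46152/15929] = K·y
y = (KᵀK)⁻¹·Kᵀ·(x' − x̄) = [-8, -15]
z = y + H·x̄ = [-8, -15] + [9, 18] = [1, 3]

z = [1, 3]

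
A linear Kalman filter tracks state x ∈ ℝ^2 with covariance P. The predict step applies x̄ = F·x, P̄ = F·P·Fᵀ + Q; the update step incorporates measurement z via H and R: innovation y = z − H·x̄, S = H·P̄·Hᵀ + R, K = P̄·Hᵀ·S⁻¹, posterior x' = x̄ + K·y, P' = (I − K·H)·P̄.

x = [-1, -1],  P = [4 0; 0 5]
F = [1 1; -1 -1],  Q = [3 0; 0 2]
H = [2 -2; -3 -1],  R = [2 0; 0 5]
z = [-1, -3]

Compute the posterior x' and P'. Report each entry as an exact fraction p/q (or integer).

x̄ = F·x = [-2, 2]
P̄ = F·P·Fᵀ + Q = [12 -9; -9 11]
y = z − H·x̄ = [7, -7]
S = H·P̄·Hᵀ + R = [166 -86; -86 70]
K = P̄·Hᵀ·S⁻¹ = [103/704 -145/704; -89/264 -49/264]
x' = x̄ + K·y = [41/88, 31/33]
P' = (I − K·H)·P̄ = [207/704 13/88; 13/88 16/33]

x' = [41/88, 31/33]
P' = [207/704 13/88; 13/88 16/33]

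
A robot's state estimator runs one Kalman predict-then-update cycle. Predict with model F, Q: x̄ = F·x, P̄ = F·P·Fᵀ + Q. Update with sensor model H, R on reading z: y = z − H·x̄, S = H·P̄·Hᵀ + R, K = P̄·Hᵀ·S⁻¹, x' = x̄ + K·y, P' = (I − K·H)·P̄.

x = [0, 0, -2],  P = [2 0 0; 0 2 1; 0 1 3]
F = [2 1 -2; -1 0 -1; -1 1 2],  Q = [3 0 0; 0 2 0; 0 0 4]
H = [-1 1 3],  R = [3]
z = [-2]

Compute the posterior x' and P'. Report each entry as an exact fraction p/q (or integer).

x̄ = F·x = [4, 2, -4]
P̄ = F·P·Fᵀ + Q = [21 1 -14; 1 7 -5; -14 -5 24]
y = z − H·x̄ = [12]
S = H·P̄·Hᵀ + R = [299]
K = P̄·Hᵀ·S⁻¹ = [-62/299; -9/299; 81/299]
x' = x̄ + K·y = [452/299, 490/299, -224/299]
P' = (I − K·H)·P̄ = [2435/299 -259/299 836/299; -259/299 2012/299 -766/299; 836/299 -766/299 615/299]

x' = [452/299, 490/299, -224/299]
P' = [2435/299 -259/299 836/299; -259/299 2012/299 -766/299; 836/299 -766/299 615/299]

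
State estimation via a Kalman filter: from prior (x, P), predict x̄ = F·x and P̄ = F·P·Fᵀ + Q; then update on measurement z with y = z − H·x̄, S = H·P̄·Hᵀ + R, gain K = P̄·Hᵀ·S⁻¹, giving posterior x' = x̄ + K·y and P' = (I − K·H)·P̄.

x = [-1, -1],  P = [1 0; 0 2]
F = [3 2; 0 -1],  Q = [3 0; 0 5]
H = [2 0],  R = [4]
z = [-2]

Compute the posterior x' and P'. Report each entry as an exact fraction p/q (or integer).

x̄ = F·x = [-5, 1]
P̄ = F·P·Fᵀ + Q = [20 -4; -4 7]
y = z − H·x̄ = [8]
S = H·P̄·Hᵀ + R = [84]
K = P̄·Hᵀ·S⁻¹ = [10/21; -2/21]
x' = x̄ + K·y = [-25/21, 5/21]
P' = (I − K·H)·P̄ = [20/21 -4/21; -4/21 131/21]

x' = [-25/21, 5/21]
P' = [20/21 -4/21; -4/21 131/21]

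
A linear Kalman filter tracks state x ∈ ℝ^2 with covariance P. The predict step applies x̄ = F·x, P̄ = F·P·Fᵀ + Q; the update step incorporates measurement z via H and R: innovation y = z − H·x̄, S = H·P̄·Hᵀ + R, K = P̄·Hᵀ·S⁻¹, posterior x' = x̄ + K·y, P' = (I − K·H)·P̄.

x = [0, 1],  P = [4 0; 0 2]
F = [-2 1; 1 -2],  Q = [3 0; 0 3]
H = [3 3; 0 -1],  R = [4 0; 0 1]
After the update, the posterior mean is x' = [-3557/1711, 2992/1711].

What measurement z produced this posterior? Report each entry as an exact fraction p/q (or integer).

x̄ = F·x = [1, -2]
P̄ = F·P·Fᵀ + Q = [21 -12; -12 15]
S = H·P̄·Hᵀ + R = [112 -9; -9 16]
K = P̄·Hᵀ·S⁻¹ = [540/1711 1587/1711; 9/1711 -1599/1711]
x' − x̄ = [-5268/1711, 6414/1711] = K·y
y = (KᵀK)⁻¹·Kᵀ·(x' − x̄) = [2, -4]
z = y + H·x̄ = [2, -4] + [-3, 2] = [-1, -2]

z = [-1, -2]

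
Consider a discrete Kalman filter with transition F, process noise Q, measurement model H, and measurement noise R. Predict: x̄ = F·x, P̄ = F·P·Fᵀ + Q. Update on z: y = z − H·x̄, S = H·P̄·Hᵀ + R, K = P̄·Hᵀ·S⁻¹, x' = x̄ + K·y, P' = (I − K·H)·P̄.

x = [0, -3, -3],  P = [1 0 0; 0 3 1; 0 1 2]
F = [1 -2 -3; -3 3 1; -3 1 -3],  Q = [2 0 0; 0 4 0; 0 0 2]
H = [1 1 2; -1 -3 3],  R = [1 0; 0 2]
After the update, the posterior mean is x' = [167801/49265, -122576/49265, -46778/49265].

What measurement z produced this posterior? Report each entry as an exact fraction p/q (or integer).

x̄ = F·x = [15, -12, 6]
P̄ = F·P·Fᵀ + Q = [45 -38 12; -38 48 4; 12 4 26]
S = H·P̄·Hᵀ + R = [186 119; 119 341]
K = P̄·Hᵀ·S⁻¹ = [-1924/49265 15841/49265; 17324/49265 -19626/49265; 16762/49265 1952/49265]
x' − x̄ = [-571174/49265, 468604/49265, -342368/49265] = K·y
y = (KᵀK)⁻¹·Kᵀ·(x' − x̄) = [-16, -38]
z = y + H·x̄ = [-16, -38] + [15, 39] = [-1, 1]

z = [-1, 1]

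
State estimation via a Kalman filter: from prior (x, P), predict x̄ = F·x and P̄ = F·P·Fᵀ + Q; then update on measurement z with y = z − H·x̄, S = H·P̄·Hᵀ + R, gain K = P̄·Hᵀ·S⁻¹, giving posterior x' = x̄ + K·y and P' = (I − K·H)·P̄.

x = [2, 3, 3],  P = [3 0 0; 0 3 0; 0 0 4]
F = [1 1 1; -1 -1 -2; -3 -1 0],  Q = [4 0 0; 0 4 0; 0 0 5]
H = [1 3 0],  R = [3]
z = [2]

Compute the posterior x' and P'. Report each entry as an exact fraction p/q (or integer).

x̄ = F·x = [8, -11, -9]
P̄ = F·P·Fᵀ + Q = [14 -14 -12; -14 26 12; -12 12 35]
y = z − H·x̄ = [27]
S = H·P̄·Hᵀ + R = [167]
K = P̄·Hᵀ·S⁻¹ = [-28/167; 64/167; 24/167]
x' = x̄ + K·y = [580/167, -109/167, -855/167]
P' = (I − K·H)·P̄ = [1554/167 -546/167 -1332/167; -546/167 246/167 468/167; -1332/167 468/167 5269/167]

x' = [580/167, -109/167, -855/167]
P' = [1554/167 -546/167 -1332/167; -546/167 246/167 468/167; -1332/167 468/167 5269/167]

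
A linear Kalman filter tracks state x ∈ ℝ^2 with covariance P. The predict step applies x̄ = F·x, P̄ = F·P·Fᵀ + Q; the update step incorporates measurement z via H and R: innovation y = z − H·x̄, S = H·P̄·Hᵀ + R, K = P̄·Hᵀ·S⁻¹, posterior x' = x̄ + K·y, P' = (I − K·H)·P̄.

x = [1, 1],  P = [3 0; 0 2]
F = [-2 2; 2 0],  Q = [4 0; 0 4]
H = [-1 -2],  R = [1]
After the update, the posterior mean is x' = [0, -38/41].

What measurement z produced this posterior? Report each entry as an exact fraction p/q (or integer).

x̄ = F·x = [0, 2]
P̄ = F·P·Fᵀ + Q = [24 -12; -12 16]
S = H·P̄·Hᵀ + R = [41]
K = P̄·Hᵀ·S⁻¹ = [0; -20/41]
x' − x̄ = [0, -120/41] = K·y
y = (KᵀK)⁻¹·Kᵀ·(x' − x̄) = [6]
z = y + H·x̄ = [6] + [-4] = [2]

z = [2]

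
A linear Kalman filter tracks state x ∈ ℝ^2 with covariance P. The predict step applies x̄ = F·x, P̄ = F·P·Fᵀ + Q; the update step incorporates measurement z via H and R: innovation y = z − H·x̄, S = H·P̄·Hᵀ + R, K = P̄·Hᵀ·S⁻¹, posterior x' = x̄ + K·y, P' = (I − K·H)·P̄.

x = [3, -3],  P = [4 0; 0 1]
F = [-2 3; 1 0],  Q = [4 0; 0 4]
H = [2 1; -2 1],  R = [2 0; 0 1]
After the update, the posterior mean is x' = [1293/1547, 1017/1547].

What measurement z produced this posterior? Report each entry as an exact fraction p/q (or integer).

z = [3, -1]

x̄ = F·x = [-15, 3]
P̄ = F·P·Fᵀ + Q = [29 -8; -8 8]
S = H·P̄·Hᵀ + R = [94 -108; -108 157]
K = P̄·Hᵀ·S⁻¹ = [361/1547 -402/1547; 668/1547 696/1547]
x' − x̄ = [24498/1547, -3624/1547] = K·y
y = (KᵀK)⁻¹·Kᵀ·(x' − x̄) = [30, -34]
z = y + H·x̄ = [30, -34] + [-27, 33] = [3, -1]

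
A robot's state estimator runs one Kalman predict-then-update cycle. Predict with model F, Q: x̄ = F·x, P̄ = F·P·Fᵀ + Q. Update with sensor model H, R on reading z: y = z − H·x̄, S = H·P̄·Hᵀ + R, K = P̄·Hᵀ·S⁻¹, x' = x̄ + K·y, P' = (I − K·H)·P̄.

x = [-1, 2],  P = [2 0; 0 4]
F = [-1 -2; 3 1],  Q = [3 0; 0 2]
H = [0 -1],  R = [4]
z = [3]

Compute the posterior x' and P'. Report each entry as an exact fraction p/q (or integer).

x' = [-2, -19/7]
P' = [14 -2; -2 24/7]

x̄ = F·x = [-3, -1]
P̄ = F·P·Fᵀ + Q = [21 -14; -14 24]
y = z − H·x̄ = [2]
S = H·P̄·Hᵀ + R = [28]
K = P̄·Hᵀ·S⁻¹ = [1/2; -6/7]
x' = x̄ + K·y = [-2, -19/7]
P' = (I − K·H)·P̄ = [14 -2; -2 24/7]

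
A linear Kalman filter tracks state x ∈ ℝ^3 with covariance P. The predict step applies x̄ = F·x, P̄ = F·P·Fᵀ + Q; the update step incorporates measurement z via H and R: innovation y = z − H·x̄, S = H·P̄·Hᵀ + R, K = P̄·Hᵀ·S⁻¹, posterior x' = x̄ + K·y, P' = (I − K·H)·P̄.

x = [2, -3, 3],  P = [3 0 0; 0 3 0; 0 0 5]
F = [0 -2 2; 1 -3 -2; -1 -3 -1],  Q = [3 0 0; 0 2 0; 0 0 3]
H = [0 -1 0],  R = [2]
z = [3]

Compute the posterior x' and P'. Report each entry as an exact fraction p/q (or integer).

x̄ = F·x = [12, 5, 4]
P̄ = F·P·Fᵀ + Q = [35 -2 8; -2 52 34; 8 34 38]
y = z − H·x̄ = [8]
S = H·P̄·Hᵀ + R = [54]
K = P̄·Hᵀ·S⁻¹ = [1/27; -26/27; -17/27]
x' = x̄ + K·y = [332/27, -73/27, -28/27]
P' = (I − K·H)·P̄ = [943/27 -2/27 250/27; -2/27 52/27 34/27; 250/27 34/27 448/27]

x' = [332/27, -73/27, -28/27]
P' = [943/27 -2/27 250/27; -2/27 52/27 34/27; 250/27 34/27 448/27]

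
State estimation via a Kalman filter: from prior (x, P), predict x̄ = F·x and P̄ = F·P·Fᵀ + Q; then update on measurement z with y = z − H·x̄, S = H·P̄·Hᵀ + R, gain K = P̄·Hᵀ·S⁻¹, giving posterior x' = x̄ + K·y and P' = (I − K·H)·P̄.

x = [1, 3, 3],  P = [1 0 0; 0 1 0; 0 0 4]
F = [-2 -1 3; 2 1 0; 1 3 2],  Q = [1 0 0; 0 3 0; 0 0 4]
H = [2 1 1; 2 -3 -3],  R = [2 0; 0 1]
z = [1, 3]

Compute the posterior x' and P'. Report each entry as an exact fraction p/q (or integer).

x̄ = F·x = [4, 5, 16]
P̄ = F·P·Fᵀ + Q = [42 -5 19; -5 8 5; 19 5 30]
y = z − H·x̄ = [-28, 58]
S = H·P̄·Hᵀ + R = [274 -32; -32 433]
K = P̄·Hᵀ·S⁻¹ = [21889/58809 7322/58809; -269/117618 -6665/58809; 29465/117618 -8011/58809]
x' = x̄ + K·y = [47020/58809, -88759/58809, 63796/58809]
P' = (I − K·H)·P̄ = [17332/58809 -934/58809 10048/58809; -934/58809 288581/117618 -285383/117618; 10048/58809 -285383/117618 304121/117618]

x' = [47020/58809, -88759/58809, 63796/58809]
P' = [17332/58809 -934/58809 10048/58809; -934/58809 288581/117618 -285383/117618; 10048/58809 -285383/117618 304121/117618]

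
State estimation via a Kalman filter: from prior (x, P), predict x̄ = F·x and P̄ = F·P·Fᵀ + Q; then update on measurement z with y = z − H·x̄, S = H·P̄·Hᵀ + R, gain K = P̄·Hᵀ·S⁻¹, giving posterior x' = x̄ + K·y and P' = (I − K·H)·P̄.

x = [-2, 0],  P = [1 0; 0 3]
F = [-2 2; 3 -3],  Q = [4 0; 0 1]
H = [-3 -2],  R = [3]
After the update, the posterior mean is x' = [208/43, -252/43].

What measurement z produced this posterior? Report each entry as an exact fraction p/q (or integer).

z = [-3]

x̄ = F·x = [4, -6]
P̄ = F·P·Fᵀ + Q = [20 -24; -24 37]
S = H·P̄·Hᵀ + R = [43]
K = P̄·Hᵀ·S⁻¹ = [-12/43; -2/43]
x' − x̄ = [36/43, 6/43] = K·y
y = (KᵀK)⁻¹·Kᵀ·(x' − x̄) = [-3]
z = y + H·x̄ = [-3] + [0] = [-3]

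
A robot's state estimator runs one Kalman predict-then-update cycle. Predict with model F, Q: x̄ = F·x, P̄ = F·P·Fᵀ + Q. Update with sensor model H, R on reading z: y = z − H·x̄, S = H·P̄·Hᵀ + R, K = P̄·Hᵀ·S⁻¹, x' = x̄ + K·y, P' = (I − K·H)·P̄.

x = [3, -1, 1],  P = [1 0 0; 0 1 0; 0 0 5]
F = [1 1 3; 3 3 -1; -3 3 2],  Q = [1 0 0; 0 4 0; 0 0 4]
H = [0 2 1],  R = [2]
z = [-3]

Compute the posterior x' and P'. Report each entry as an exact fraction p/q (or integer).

x' = [131/28, 107/28, -593/56]
P' = [327/7 -96/7 387/14; -96/7 68/7 -261/14; 387/14 -261/14 1055/28]

x̄ = F·x = [5, 5, -10]
P̄ = F·P·Fᵀ + Q = [48 -9 30; -9 27 -10; 30 -10 42]
y = z − H·x̄ = [-3]
S = H·P̄·Hᵀ + R = [112]
K = P̄·Hᵀ·S⁻¹ = [3/28; 11/28; 11/56]
x' = x̄ + K·y = [131/28, 107/28, -593/56]
P' = (I − K·H)·P̄ = [327/7 -96/7 387/14; -96/7 68/7 -261/14; 387/14 -261/14 1055/28]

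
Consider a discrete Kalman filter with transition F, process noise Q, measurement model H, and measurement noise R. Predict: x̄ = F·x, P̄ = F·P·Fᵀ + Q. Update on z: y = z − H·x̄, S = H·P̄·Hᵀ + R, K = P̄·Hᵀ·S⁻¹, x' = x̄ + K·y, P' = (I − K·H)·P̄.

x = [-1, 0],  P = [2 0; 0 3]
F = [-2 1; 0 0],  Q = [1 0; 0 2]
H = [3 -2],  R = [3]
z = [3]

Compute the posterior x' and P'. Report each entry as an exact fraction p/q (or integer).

x' = [130/119, 12/119]
P' = [132/119 144/119; 144/119 222/119]

x̄ = F·x = [2, 0]
P̄ = F·P·Fᵀ + Q = [12 0; 0 2]
y = z − H·x̄ = [-3]
S = H·P̄·Hᵀ + R = [119]
K = P̄·Hᵀ·S⁻¹ = [36/119; -4/119]
x' = x̄ + K·y = [130/119, 12/119]
P' = (I − K·H)·P̄ = [132/119 144/119; 144/119 222/119]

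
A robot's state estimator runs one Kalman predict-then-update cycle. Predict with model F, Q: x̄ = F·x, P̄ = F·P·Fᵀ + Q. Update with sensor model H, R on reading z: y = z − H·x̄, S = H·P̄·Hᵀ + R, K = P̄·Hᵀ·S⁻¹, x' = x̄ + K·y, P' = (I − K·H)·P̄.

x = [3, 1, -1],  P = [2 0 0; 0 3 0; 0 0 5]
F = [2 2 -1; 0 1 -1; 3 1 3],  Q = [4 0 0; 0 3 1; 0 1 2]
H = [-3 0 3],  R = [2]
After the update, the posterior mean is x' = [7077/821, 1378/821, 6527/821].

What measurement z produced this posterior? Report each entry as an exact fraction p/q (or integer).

x̄ = F·x = [9, 2, 7]
P̄ = F·P·Fᵀ + Q = [29 11 3; 11 11 -11; 3 -11 68]
S = H·P̄·Hᵀ + R = [821]
K = P̄·Hᵀ·S⁻¹ = [-78/821; -66/821; 195/821]
x' − x̄ = [-312/821, -264/821, 780/821] = K·y
y = (KᵀK)⁻¹·Kᵀ·(x' − x̄) = [4]
z = y + H·x̄ = [4] + [-6] = [-2]

z = [-2]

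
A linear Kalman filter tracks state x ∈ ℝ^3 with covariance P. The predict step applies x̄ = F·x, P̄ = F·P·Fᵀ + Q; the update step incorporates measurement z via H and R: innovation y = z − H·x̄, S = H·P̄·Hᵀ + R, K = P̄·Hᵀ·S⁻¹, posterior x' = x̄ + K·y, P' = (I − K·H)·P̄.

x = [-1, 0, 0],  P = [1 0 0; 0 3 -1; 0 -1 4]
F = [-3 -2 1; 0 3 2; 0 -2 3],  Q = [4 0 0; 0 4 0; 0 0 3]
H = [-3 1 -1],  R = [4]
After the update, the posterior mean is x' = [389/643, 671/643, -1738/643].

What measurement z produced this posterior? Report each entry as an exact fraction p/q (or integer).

x̄ = F·x = [3, 0, 0]
P̄ = F·P·Fᵀ + Q = [33 -9 32; -9 35 1; 32 1 63]
S = H·P̄·Hᵀ + R = [643]
K = P̄·Hᵀ·S⁻¹ = [-140/643; 61/643; -158/643]
x' − x̄ = [-1540/643, 671/643, -1738/643] = K·y
y = (KᵀK)⁻¹·Kᵀ·(x' − x̄) = [11]
z = y + H·x̄ = [11] + [-9] = [2]

z = [2]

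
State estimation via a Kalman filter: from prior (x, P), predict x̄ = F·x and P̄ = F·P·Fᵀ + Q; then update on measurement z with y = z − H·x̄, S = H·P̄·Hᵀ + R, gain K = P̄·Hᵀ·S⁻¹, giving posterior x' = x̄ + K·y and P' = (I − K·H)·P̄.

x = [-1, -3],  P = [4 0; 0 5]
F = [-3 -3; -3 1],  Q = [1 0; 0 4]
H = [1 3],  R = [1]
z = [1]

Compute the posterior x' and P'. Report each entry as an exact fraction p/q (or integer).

x' = [5773/614, -858/307]
P' = [29323/614 -4863/307; -4863/307 1647/307]

x̄ = F·x = [12, 0]
P̄ = F·P·Fᵀ + Q = [82 21; 21 45]
y = z − H·x̄ = [-11]
S = H·P̄·Hᵀ + R = [614]
K = P̄·Hᵀ·S⁻¹ = [145/614; 78/307]
x' = x̄ + K·y = [5773/614, -858/307]
P' = (I − K·H)·P̄ = [29323/614 -4863/307; -4863/307 1647/307]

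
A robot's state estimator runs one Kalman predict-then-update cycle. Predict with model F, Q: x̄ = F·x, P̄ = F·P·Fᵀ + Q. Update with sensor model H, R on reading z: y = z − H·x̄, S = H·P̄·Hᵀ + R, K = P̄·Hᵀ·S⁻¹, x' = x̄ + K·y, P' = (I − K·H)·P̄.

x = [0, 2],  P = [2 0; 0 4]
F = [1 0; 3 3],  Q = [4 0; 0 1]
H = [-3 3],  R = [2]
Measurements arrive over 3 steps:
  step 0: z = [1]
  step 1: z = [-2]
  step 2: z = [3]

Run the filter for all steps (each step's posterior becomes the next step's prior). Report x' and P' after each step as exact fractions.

step 0: x' = [0, 159/443], P' = [6 6; 6 2756/443]
step 1: x' = [-180726/626809, -597054/626809], P' = [3572878/626809 3595914/626809; 3595914/626809 3758044/626809]
step 2: x' = [370312728/850843907, 1215597789/850843907], P' = [4836404578/850843907 4867257102/850843907; 4867257102/850843907 5086907468/850843907]

step 0: x̄ = F·x = [0, 6]
step 0: P̄ = F·P·Fᵀ + Q = [6 6; 6 55]
step 0: y = z − H·x̄ = [-17]
step 0: S = H·P̄·Hᵀ + R = [443]
step 0: K = P̄·Hᵀ·S⁻¹ = [0; 147/443]
step 0: x' = x̄ + K·y = [0, 159/443]
step 0: P' = (I − K·H)·P̄ = [6 6; 6 2756/443]
step 1: x̄ = F·x = [0, 477/443]
step 1: P̄ = F·P·Fᵀ + Q = [10 36; 36 97013/443]
step 1: y = z − H·x̄ = [-2317/443]
step 1: S = H·P̄·Hᵀ + R = [626809/443]
step 1: K = P̄·Hᵀ·S⁻¹ = [34554/626809; 243195/626809]
step 1: x' = x̄ + K·y = [-180726/626809, -597054/626809]
step 1: P' = (I − K·H)·P̄ = [3572878/626809 3595914/626809; 3595914/626809 3758044/626809]
step 2: x̄ = F·x = [-180726/626809, -2333340/626809]
step 2: P̄ = F·P·Fᵀ + Q = [6080114/626809 21506376/626809; 21506376/626809 131331559/626809]
step 2: y = z − H·x̄ = [8338269/626809]
step 2: S = H·P̄·Hᵀ + R = [850843907/626809]
step 2: K = P̄·Hᵀ·S⁻¹ = [46278786/850843907; 329475549/850843907]
step 2: x' = x̄ + K·y = [370312728/850843907, 1215597789/850843907]
step 2: P' = (I − K·H)·P̄ = [4836404578/850843907 4867257102/850843907; 4867257102/850843907 5086907468/850843907]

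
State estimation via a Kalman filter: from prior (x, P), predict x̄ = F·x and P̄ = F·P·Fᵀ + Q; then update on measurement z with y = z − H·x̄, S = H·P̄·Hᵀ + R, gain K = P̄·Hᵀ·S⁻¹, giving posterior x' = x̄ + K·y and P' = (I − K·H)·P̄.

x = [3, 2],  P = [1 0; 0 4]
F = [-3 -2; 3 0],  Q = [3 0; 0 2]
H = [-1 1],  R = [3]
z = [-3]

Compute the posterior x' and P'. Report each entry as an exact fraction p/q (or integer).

x' = [29/12, 2/3]
P' = [311/60 10/3; 10/3 13/3]

x̄ = F·x = [-13, 9]
P̄ = F·P·Fᵀ + Q = [28 -9; -9 11]
y = z − H·x̄ = [-25]
S = H·P̄·Hᵀ + R = [60]
K = P̄·Hᵀ·S⁻¹ = [-37/60; 1/3]
x' = x̄ + K·y = [29/12, 2/3]
P' = (I − K·H)·P̄ = [311/60 10/3; 10/3 13/3]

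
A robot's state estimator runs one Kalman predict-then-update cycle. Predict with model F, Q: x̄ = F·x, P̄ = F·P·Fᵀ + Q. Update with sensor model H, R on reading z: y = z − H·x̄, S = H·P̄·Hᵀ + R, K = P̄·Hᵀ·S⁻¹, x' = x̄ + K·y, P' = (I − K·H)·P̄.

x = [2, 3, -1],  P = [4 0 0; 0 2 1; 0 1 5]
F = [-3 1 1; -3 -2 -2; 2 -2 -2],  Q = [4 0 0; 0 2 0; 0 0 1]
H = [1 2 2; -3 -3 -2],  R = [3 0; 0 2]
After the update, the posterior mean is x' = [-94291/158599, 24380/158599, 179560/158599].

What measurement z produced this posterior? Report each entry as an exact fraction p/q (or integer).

x̄ = F·x = [-4, -10, 0]
P̄ = F·P·Fᵀ + Q = [49 18 -42; 18 74 12; -42 12 53]
S = H·P̄·Hᵀ + R = [560 -749; -749 1285]
K = P̄·Hᵀ·S⁻¹ = [-86348/158599 -9253/22657; 19450/158599 -3670/22657; 101096/158599 8136/22657]
x' − x̄ = [540105/158599, 1610370/158599, 179560/158599] = K·y
y = (KᵀK)⁻¹·Kᵀ·(x' − x̄) = [26, -43]
z = y + H·x̄ = [26, -43] + [-24, 42] = [2, -1]

z = [2, -1]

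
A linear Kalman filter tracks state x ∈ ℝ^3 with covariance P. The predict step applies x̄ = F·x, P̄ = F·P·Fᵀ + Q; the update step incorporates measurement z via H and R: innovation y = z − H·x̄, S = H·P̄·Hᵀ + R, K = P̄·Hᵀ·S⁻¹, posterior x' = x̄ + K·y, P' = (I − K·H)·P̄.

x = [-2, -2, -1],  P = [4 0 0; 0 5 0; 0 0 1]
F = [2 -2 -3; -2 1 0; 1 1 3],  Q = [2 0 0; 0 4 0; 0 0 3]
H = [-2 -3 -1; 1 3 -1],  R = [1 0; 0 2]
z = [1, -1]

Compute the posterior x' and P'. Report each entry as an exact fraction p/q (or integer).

x' = [28627/5294, -7958/2647, -15001/5294]
P' = [204943/5294 -51302/2647 -99679/5294; -51302/2647 25903/2647 24735/2647; -99679/5294 24735/2647 52233/5294]

x̄ = F·x = [3, 2, -7]
P̄ = F·P·Fᵀ + Q = [47 -26 -11; -26 25 -3; -11 -3 21]
y = z − H·x̄ = [6, -17]
S = H·P̄·Hᵀ + R = [61 -75; -75 179]
K = P̄·Hᵀ·S⁻¹ = [-2395/5294 -1595/5294; 160/2647 836/2647; -1285/5294 -1751/5294]
x' = x̄ + K·y = [28627/5294, -7958/2647, -15001/5294]
P' = (I − K·H)·P̄ = [204943/5294 -51302/2647 -99679/5294; -51302/2647 25903/2647 24735/2647; -99679/5294 24735/2647 52233/5294]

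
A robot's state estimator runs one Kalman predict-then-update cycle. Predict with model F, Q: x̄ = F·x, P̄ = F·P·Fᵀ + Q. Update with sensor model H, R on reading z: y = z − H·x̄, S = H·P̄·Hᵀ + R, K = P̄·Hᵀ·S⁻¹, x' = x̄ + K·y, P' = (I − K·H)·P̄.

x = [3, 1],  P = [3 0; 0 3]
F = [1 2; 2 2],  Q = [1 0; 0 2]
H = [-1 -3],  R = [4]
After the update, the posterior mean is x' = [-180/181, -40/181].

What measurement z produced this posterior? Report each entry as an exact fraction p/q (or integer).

x̄ = F·x = [5, 8]
P̄ = F·P·Fᵀ + Q = [16 18; 18 26]
S = H·P̄·Hᵀ + R = [362]
K = P̄·Hᵀ·S⁻¹ = [-35/181; -48/181]
x' − x̄ = [-1085/181, -1488/181] = K·y
y = (KᵀK)⁻¹·Kᵀ·(x' − x̄) = [31]
z = y + H·x̄ = [31] + [-29] = [2]

z = [2]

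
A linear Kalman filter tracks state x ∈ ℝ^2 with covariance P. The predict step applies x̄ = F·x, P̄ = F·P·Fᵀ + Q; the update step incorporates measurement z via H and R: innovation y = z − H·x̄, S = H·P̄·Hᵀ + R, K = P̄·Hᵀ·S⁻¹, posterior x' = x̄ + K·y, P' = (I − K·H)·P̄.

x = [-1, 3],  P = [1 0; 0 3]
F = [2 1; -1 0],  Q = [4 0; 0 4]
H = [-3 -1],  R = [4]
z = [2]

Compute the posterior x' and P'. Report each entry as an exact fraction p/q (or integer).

x' = [-15/16, 17/16]
P' = [95/96 -161/96; -161/96 479/96]

x̄ = F·x = [1, 1]
P̄ = F·P·Fᵀ + Q = [11 -2; -2 5]
y = z − H·x̄ = [6]
S = H·P̄·Hᵀ + R = [96]
K = P̄·Hᵀ·S⁻¹ = [-31/96; 1/96]
x' = x̄ + K·y = [-15/16, 17/16]
P' = (I − K·H)·P̄ = [95/96 -161/96; -161/96 479/96]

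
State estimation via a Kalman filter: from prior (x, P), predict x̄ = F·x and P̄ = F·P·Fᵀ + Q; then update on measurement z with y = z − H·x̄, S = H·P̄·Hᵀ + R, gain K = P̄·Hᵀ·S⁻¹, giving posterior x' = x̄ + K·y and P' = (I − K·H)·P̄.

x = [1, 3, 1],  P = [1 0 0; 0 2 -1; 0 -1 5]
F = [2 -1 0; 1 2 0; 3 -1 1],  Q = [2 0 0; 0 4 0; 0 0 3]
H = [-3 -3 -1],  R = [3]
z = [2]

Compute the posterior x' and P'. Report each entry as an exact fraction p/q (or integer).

x̄ = F·x = [-1, 7, 1]
P̄ = F·P·Fᵀ + Q = [8 -2 9; -2 13 -3; 9 -3 21]
y = z − H·x̄ = [21]
S = H·P̄·Hᵀ + R = [213]
K = P̄·Hᵀ·S⁻¹ = [-9/71; -10/71; -13/71]
x' = x̄ + K·y = [-260/71, 287/71, -202/71]
P' = (I − K·H)·P̄ = [325/71 -412/71 288/71; -412/71 623/71 -603/71; 288/71 -603/71 984/71]

x' = [-260/71, 287/71, -202/71]
P' = [325/71 -412/71 288/71; -412/71 623/71 -603/71; 288/71 -603/71 984/71]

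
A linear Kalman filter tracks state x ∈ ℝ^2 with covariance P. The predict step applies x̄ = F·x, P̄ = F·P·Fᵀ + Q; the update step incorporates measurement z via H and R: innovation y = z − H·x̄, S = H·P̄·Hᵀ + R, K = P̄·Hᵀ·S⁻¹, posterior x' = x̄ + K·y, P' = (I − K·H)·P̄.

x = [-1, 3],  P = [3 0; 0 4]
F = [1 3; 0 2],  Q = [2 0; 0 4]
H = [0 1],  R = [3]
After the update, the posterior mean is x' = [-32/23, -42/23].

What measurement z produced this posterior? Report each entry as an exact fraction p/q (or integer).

x̄ = F·x = [8, 6]
P̄ = F·P·Fᵀ + Q = [41 24; 24 20]
S = H·P̄·Hᵀ + R = [23]
K = P̄·Hᵀ·S⁻¹ = [24/23; 20/23]
x' − x̄ = [-216/23, -180/23] = K·y
y = (KᵀK)⁻¹·Kᵀ·(x' − x̄) = [-9]
z = y + H·x̄ = [-9] + [6] = [-3]

z = [-3]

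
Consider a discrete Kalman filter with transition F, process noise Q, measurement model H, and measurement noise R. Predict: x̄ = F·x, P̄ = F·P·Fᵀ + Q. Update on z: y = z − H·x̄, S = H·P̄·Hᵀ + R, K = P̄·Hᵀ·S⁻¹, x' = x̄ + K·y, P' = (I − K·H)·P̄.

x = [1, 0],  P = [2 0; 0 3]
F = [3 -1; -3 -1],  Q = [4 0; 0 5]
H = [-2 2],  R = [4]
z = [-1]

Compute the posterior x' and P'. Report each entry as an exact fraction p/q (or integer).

x̄ = F·x = [3, -3]
P̄ = F·P·Fᵀ + Q = [25 -15; -15 26]
y = z − H·x̄ = [11]
S = H·P̄·Hᵀ + R = [328]
K = P̄·Hᵀ·S⁻¹ = [-10/41; 1/4]
x' = x̄ + K·y = [13/41, -1/4]
P' = (I − K·H)·P̄ = [225/41 5; 5 11/2]

x' = [13/41, -1/4]
P' = [225/41 5; 5 11/2]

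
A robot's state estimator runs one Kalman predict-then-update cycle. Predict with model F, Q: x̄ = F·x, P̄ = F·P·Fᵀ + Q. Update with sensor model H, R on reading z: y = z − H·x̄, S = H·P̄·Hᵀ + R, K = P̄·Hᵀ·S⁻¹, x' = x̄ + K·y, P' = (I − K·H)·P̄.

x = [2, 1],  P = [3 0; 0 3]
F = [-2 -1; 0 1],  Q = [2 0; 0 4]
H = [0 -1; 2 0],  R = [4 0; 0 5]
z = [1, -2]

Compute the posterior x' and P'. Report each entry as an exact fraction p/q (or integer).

x̄ = F·x = [-5, 1]
P̄ = F·P·Fᵀ + Q = [17 -3; -3 7]
y = z − H·x̄ = [2, 8]
S = H·P̄·Hᵀ + R = [11 6; 6 73]
K = P̄·Hᵀ·S⁻¹ = [15/767 356/767; -475/767 -24/767]
x' = x̄ + K·y = [-957/767, -375/767]
P' = (I − K·H)·P̄ = [890/767 -60/767; -60/767 1900/767]

x' = [-957/767, -375/767]
P' = [890/767 -60/767; -60/767 1900/767]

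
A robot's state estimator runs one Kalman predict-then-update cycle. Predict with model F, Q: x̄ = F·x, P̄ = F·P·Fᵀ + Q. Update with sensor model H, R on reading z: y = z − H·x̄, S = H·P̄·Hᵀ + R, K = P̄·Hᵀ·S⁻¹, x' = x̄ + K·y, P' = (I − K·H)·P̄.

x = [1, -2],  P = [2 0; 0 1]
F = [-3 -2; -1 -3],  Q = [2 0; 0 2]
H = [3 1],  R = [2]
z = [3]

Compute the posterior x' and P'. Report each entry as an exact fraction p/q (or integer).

x' = [-39/101, 1270/303]
P' = [72/101 -160/101; -160/101 1538/303]

x̄ = F·x = [1, 5]
P̄ = F·P·Fᵀ + Q = [24 12; 12 13]
y = z − H·x̄ = [-5]
S = H·P̄·Hᵀ + R = [303]
K = P̄·Hᵀ·S⁻¹ = [28/101; 49/303]
x' = x̄ + K·y = [-39/101, 1270/303]
P' = (I − K·H)·P̄ = [72/101 -160/101; -160/101 1538/303]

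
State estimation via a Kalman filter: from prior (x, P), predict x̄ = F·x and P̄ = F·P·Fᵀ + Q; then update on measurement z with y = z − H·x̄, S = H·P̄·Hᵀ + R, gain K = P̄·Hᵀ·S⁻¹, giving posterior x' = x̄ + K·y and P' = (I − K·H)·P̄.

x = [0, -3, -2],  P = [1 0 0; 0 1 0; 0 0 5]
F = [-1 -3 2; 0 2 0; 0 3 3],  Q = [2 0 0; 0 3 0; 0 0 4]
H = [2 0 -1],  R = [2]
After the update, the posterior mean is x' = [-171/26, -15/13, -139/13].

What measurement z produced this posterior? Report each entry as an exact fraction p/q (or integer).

x̄ = F·x = [5, -6, -15]
P̄ = F·P·Fᵀ + Q = [32 -6 21; -6 7 6; 21 6 58]
S = H·P̄·Hᵀ + R = [104]
K = P̄·Hᵀ·S⁻¹ = [43/104; -9/52; -2/13]
x' − x̄ = [-301/26, 63/13, 56/13] = K·y
y = (KᵀK)⁻¹·Kᵀ·(x' − x̄) = [-28]
z = y + H·x̄ = [-28] + [25] = [-3]

z = [-3]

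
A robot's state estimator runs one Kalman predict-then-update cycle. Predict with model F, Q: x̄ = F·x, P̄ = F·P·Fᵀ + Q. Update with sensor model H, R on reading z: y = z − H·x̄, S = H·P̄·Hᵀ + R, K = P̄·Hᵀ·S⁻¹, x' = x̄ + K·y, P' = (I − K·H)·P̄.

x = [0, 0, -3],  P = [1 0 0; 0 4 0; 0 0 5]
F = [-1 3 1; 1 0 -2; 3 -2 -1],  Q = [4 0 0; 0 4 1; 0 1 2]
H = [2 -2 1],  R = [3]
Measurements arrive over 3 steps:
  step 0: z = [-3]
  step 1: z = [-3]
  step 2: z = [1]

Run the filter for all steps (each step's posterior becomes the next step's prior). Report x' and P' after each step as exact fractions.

step 0: x̄ = F·x = [-3, 6, 3]
step 0: P̄ = F·P·Fᵀ + Q = [46 -11 -32; -11 25 14; -32 14 32]
step 0: y = z − H·x̄ = [12]
step 0: S = H·P̄·Hᵀ + R = [223]
step 0: K = P̄·Hᵀ·S⁻¹ = [82/223; -58/223; -60/223]
step 0: x' = x̄ + K·y = [315/223, 642/223, -51/223]
step 0: P' = (I − K·H)·P̄ = [3534/223 2303/223 -2216/223; 2303/223 2211/223 -358/223; -2216/223 -358/223 3536/223]
step 1: x̄ = F·x = [1560/223, 417/223, -288/223]
step 1: P̄ = F·P·Fᵀ + Q = [16327/223 -8197/223 -9145/223; -8197/223 27434/223 27371/223; -9145/223 27371/223 28860/223]
step 1: y = z − H·x̄ = [-2667/223]
step 1: S = H·P̄·Hᵀ + R = [124085/223]
step 1: K = P̄·Hᵀ·S⁻¹ = [39903/124085; -43891/124085; -44172/124085]
step 1: x' = x̄ + K·y = [390813/124085, 756954/124085, 368028/124085]
step 1: P' = (I − K·H)·P̄ = [1944782/124085 3292636/124085 2815417/124085; 3292636/124085 6626583/124085 6536221/124085; 2815417/124085 6536221/124085 7309092/124085]
step 2: x̄ = F·x = [172929/9545, -345243/124085, -709497/124085]
step 2: P̄ = F·P·Fᵀ + Q = [6401549/9545 -2881241/9545 -2931029/9545; -2881241/9545 20415822/124085 20428308/124085; -2931029/9545 20428308/124085 21307382/124085]
step 2: y = z − H·x̄ = [-4353058/124085]
step 2: S = H·P̄·Hᵀ + R = [501745797/124085]
step 2: K = P̄·Hᵀ·S⁻¹ = [67749721/167248599; -95315602/501745797; -95755988/501745797]
step 2: x' = x̄ + K·y = [653336533/167248599, 1947778697/501745797, 490343167/501745797]
step 2: P' = (I − K·H)·P̄ = [398590308/55749533 1556349875/167248599 924407065/167248599; 1556349875/167248599 9336252538/501745797 9048459020/501745797; 924407065/167248599 9048459020/501745797 12263207686/501745797]

step 0: x' = [315/223, 642/223, -51/223], P' = [3534/223 2303/223 -2216/223; 2303/223 2211/223 -358/223; -2216/223 -358/223 3536/223]
step 1: x' = [390813/124085, 756954/124085, 368028/124085], P' = [1944782/124085 3292636/124085 2815417/124085; 3292636/124085 6626583/124085 6536221/124085; 2815417/124085 6536221/124085 7309092/124085]
step 2: x' = [653336533/167248599, 1947778697/501745797, 490343167/501745797], P' = [398590308/55749533 1556349875/167248599 924407065/167248599; 1556349875/167248599 9336252538/501745797 9048459020/501745797; 924407065/167248599 9048459020/501745797 12263207686/501745797]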